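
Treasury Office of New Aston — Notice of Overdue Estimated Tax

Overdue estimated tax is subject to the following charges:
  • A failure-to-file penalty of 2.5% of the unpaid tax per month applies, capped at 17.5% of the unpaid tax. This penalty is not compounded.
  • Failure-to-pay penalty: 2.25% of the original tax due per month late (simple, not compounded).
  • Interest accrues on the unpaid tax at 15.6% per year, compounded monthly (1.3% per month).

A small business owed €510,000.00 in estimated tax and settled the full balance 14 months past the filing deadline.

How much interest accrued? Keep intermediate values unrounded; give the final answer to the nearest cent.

€101,086.11

Interest: €510,000.00 × ((1 + 0.013)^14 − 1) = €510,000.00 × 0.1982081… = €101,086.1084…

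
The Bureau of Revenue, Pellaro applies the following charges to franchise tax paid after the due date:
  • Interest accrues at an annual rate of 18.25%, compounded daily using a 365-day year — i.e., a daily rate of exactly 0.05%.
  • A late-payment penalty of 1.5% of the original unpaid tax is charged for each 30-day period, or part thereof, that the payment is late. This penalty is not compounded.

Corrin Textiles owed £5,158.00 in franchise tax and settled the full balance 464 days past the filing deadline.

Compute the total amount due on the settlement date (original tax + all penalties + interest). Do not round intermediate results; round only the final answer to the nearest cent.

Penalty periods: ⌈464/30⌉ = 16; penalty = 16 × 1.5% × £5,158.00 = £1,237.92
Interest: £5,158.00 × ((1 + 0.0005)^464 − 1) = £5,158.00 × 0.26104661… = £1,346.4784…
Total = £5,158.00 + £1,237.9200 + £1,346.4784… = £7,742.40

£7,742.40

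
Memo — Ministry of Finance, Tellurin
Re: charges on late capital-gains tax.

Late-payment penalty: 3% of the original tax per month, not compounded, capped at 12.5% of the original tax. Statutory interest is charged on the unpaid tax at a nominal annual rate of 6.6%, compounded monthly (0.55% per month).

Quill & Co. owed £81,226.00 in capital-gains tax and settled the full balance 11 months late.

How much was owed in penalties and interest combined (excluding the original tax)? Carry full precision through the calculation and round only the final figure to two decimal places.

Penalty (uncapped): 11 × 3% × £81,226.00 = £26,804.58; cap = 12.5% × £81,226.00 = £10,153.25 → penalty = £10,153.25
Interest: £81,226.00 × ((1 + 0.0055)^11 − 1) = £81,226.00 × 0.0621915… = £5,051.5673…
Penalties + interest = £10,153.2500 + £5,051.5673… = £15,204.82

£15,204.82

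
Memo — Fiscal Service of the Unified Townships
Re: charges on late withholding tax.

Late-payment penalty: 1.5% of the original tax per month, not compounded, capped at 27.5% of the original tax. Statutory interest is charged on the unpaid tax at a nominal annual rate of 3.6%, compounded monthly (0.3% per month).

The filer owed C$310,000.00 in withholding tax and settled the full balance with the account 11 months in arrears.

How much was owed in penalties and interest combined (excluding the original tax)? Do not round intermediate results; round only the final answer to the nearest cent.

Penalty: 11 × 1.5% × C$310,000.00 = C$51,150.00 (below the 27.5% cap of C$85,250.00)
Interest: C$310,000.00 × ((1 + 0.003)^11 − 1) = C$310,000.00 × 0.0334995… = C$10,384.8394…
Penalties + interest = C$51,150.0000 + C$10,384.8394… = C$61,534.84

C$61,534.84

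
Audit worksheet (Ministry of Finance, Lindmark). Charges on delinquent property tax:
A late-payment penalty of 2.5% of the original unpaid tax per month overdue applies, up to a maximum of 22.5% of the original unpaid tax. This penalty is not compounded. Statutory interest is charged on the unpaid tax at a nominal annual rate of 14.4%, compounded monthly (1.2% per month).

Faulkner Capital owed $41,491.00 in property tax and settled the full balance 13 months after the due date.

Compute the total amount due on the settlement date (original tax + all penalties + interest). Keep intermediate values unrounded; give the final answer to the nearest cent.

Penalty (uncapped): 13 × 2.5% × $41,491.00 = $13,484.58…; cap = 22.5% × $41,491.00 = $9,335.48… → penalty = $9,335.48…
Interest: $41,491.00 × ((1 + 0.012)^13 − 1) = $41,491.00 × 0.1677414… = $6,959.7568…
Total = $41,491.00 + $9,335.4750 + $6,959.7568… = $57,786.23

$57,786.23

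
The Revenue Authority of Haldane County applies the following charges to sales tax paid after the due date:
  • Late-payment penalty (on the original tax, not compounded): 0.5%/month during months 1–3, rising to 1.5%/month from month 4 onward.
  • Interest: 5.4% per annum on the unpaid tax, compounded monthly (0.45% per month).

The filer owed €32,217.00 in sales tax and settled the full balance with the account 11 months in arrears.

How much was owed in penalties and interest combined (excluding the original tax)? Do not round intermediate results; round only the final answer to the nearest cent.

Penalty, months 1–3: 3 × 0.5% × €32,217.00 = €483.26…
Penalty, months 4–11: 8 × 1.5% × €32,217.00 = €3,866.04
Interest: €32,217.00 × ((1 + 0.0045)^11 − 1) = €32,217.00 × 0.0506289… = €1,631.1120…
Penalties + interest = €4,349.2950 + €1,631.1120… = €5,980.41

€5,980.41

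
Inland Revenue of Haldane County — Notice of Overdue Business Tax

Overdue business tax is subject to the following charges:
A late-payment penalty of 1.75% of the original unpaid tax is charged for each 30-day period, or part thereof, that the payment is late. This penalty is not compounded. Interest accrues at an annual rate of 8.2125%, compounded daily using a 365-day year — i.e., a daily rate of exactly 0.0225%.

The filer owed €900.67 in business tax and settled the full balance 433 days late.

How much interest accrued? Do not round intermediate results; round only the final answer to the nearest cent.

€92.15

Interest: €900.67 × ((1 + 0.000225)^433 − 1) = €900.67 × 0.10231668… = €92.1536…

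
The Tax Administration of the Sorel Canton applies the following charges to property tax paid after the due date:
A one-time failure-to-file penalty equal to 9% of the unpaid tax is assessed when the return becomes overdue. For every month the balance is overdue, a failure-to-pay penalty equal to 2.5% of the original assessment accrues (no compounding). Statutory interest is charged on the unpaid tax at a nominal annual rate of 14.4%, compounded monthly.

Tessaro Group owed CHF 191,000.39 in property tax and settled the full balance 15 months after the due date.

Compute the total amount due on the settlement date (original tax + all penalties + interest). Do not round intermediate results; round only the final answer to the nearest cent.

CHF 317,239.29

Failure-to-file penalty: 9% × CHF 191,000.39 = CHF 17,190.04…
Failure-to-pay penalty = 2.5% × CHF 191,000.39 × 15 mo = CHF 71,625.15…
Interest (14.4%/yr ÷ 12 = 1.2%/month): CHF 191,000.39 × ((1 + 0.012)^15 − 1) = CHF 37,423.7201…
Total = CHF 191,000.39 + CHF 88,815.1814… + CHF 37,423.7201… = CHF 317,239.29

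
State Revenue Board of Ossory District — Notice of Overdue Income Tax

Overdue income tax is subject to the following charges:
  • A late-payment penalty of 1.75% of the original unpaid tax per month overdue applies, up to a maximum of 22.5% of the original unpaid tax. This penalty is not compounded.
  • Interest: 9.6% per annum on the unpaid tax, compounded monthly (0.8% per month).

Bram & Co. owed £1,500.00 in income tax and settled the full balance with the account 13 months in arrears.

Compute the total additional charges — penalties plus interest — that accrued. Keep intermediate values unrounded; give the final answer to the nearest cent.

£501.21

Penalty (uncapped): 13 × 1.75% × £1,500.00 = £341.25; cap = 22.5% × £1,500.00 = £337.50 → penalty = £337.50
Interest: £1,500.00 × ((1 + 0.008)^13 − 1) = £1,500.00 × 0.1091414… = £163.7121…
Penalties + interest = £337.5000 + £163.7121… = £501.21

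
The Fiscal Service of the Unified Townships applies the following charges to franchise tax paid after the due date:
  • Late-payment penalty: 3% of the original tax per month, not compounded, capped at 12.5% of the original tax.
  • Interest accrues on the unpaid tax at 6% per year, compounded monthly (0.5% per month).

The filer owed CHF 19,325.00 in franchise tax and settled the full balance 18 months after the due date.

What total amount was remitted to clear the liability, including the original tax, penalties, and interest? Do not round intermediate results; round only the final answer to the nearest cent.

CHF 23,555.80

Penalty (uncapped): 18 × 3% × CHF 19,325.00 = CHF 10,435.50; cap = 12.5% × CHF 19,325.00 = CHF 2,415.63… → penalty = CHF 2,415.63…
Interest: CHF 19,325.00 × ((1 + 0.005)^18 − 1) = CHF 19,325.00 × 0.0939289… = CHF 1,815.1768…
Total = CHF 19,325.00 + CHF 2,415.6250 + CHF 1,815.1768… = CHF 23,555.80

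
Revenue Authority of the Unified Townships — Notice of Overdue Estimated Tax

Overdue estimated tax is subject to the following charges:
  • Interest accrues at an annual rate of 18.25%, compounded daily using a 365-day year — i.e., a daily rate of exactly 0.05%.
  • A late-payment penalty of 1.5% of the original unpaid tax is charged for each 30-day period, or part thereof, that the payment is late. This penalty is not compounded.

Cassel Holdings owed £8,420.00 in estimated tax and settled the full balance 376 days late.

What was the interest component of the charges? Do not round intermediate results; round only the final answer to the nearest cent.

£1,741.06

Interest: £8,420.00 × ((1 + 0.0005)^376 − 1) = £8,420.00 × 0.20677681… = £1,741.0608…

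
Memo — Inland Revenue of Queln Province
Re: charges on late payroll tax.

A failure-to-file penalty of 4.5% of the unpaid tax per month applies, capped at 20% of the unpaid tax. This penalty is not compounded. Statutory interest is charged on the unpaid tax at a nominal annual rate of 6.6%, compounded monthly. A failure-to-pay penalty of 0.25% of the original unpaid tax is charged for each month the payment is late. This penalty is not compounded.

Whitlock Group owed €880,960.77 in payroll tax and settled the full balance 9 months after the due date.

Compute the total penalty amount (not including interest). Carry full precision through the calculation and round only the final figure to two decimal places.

€196,013.77

Failure-to-file: 9 × 4.5% × €880,960.77 = €356,789.11…, capped at 20% × €880,960.77 = €176,192.15…
Failure-to-pay penalty: 9 × 0.25% × €880,960.77 = €19,821.62…
Total penalty = €176,192.15… + €19,821.62… = €196,013.77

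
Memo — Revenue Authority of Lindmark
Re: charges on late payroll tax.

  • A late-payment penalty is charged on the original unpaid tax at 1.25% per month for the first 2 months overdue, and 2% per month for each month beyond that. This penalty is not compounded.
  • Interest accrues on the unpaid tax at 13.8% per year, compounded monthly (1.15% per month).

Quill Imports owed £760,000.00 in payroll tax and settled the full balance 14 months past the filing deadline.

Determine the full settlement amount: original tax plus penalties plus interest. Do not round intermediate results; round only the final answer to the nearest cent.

Penalty, months 1–2: 2 × 1.25% × £760,000.00 = £19,000.00
Penalty, months 3–14: 12 × 2% × £760,000.00 = £182,400.00
Interest: £760,000.00 × ((1 + 0.0115)^14 − 1) = £760,000.00 × 0.1736063… = £131,940.7620…
Total = £760,000.00 + £201,400.0000 + £131,940.7620… = £1,093,340.76

£1,093,340.76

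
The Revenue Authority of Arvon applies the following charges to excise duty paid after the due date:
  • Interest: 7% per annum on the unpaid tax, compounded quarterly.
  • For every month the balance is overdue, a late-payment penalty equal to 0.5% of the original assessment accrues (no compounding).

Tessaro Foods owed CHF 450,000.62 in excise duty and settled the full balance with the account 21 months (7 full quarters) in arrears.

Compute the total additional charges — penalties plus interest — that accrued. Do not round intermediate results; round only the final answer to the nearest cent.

Late-payment penalty = 0.5% × CHF 450,000.62 × 21 mo = CHF 47,250.07…
Interest (7%/yr ÷ 4 = 1.75%/quarter): CHF 450,000.62 × ((1 + 0.0175)^7 − 1) = CHF 58,105.0455…
Penalties + interest = CHF 47,250.0651 + CHF 58,105.0455… = CHF 105,355.11

CHF 105,355.11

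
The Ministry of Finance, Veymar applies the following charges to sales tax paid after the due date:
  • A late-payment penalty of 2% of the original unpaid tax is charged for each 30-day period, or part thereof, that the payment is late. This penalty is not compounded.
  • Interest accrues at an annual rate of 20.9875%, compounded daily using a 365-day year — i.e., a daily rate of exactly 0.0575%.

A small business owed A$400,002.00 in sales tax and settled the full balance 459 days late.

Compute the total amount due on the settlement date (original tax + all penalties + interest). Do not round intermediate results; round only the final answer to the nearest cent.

Penalty periods: ⌈459/30⌉ = 16; penalty = 16 × 2% × A$400,002.00 = A$128,000.64
Interest: A$400,002.00 × ((1 + 0.000575)^459 − 1) = A$400,002.00 × 0.30193179… = A$120,773.3182…
Total = A$400,002.00 + A$128,000.6400 + A$120,773.3182… = A$648,775.96

A$648,775.96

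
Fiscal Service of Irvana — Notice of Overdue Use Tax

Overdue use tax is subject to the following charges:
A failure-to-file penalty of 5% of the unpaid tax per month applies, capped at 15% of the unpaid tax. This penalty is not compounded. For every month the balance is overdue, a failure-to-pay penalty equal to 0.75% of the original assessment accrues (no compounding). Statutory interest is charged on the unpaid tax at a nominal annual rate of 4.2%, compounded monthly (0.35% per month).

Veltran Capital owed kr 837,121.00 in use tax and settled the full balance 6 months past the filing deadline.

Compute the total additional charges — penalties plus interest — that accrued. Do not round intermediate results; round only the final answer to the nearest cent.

kr 180,972.68

Failure-to-file: 6 × 5% × kr 837,121.00 = kr 251,136.30, capped at 15% × kr 837,121.00 = kr 125,568.15
Failure-to-pay penalty = 0.75% × kr 837,121.00 × 6 mo = kr 37,670.45…
Interest: kr 837,121.00 × ((1 + 0.0035)^6 − 1) = kr 837,121.00 × 0.0211846… = kr 17,734.0817…
Penalties + interest = kr 163,238.5950 + kr 17,734.0817… = kr 180,972.68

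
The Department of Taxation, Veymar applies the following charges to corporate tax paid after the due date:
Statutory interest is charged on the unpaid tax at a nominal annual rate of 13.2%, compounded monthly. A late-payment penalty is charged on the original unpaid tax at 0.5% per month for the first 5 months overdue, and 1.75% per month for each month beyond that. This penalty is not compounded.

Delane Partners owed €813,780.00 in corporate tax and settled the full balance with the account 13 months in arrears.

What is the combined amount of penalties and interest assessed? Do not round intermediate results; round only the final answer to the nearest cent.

€258,643.16

Penalty, months 1–5: 5 × 0.5% × €813,780.00 = €20,344.50
Penalty, months 6–13: 8 × 1.75% × €813,780.00 = €113,929.20
Interest (13.2%/yr ÷ 12 = 1.1%/month): €813,780.00 × ((1 + 0.011)^13 − 1) = €124,369.4641…
Penalties + interest = €134,273.7000 + €124,369.4641… = €258,643.16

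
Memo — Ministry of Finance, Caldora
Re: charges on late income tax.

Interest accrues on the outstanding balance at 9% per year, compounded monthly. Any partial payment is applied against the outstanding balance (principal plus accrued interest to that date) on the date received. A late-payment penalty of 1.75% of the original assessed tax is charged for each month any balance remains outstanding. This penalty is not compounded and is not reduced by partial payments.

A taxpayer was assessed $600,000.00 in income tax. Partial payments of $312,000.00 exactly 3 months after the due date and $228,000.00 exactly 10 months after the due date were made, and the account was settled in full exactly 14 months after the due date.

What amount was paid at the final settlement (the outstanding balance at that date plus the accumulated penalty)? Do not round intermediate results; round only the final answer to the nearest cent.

$239,520.68

Monthly rate = 9% ÷ 12 = 0.75%
Balance at month 3: $600,000.0000 × (1 + 0.0075)^3 = $613,601.5031…
After $312,000.00 payment: $613,601.5031… − $312,000.00 = $301,601.5031…
Balance at month 10: $301,601.5031… × (1 + 0.0075)^7 = $317,796.3357…
After $228,000.00 payment: $317,796.3357… − $228,000.00 = $89,796.3357…
Balance at month 14: $89,796.3357… × (1 + 0.0075)^4 = $92,520.6838…
Penalty: 14 × 1.75% × $600,000.00 = $147,000.00
Final settlement = outstanding balance + penalty = $92,520.6838… + $147,000.00 = $239,520.68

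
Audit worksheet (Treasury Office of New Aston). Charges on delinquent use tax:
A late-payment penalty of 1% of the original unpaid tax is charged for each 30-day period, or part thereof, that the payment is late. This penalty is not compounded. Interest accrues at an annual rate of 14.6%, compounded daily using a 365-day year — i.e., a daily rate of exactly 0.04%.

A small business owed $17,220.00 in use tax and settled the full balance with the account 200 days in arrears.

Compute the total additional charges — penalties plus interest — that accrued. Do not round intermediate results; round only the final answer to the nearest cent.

Penalty periods: ⌈200/30⌉ = 7; penalty = 7 × 1% × $17,220.00 = $1,205.40
Interest: $17,220.00 × ((1 + 0.0004)^200 − 1) = $17,220.00 × 0.08326974… = $1,433.9049…
Penalties + interest = $1,205.4000 + $1,433.9049… = $2,639.30

$2,639.30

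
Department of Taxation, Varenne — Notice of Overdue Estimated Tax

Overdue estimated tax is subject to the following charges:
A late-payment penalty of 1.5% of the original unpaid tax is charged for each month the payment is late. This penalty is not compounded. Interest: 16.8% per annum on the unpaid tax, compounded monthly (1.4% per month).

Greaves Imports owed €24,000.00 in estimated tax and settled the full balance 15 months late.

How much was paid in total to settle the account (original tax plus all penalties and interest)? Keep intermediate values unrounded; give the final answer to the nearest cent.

€34,965.18

Late-payment penalty = 1.5% × €24,000.00 × 15 mo = €5,400.00
Interest: €24,000.00 × ((1 + 0.014)^15 − 1) = €24,000.00 × 0.2318826… = €5,565.1827…
Total = €24,000.00 + €5,400.0000 + €5,565.1827… = €34,965.18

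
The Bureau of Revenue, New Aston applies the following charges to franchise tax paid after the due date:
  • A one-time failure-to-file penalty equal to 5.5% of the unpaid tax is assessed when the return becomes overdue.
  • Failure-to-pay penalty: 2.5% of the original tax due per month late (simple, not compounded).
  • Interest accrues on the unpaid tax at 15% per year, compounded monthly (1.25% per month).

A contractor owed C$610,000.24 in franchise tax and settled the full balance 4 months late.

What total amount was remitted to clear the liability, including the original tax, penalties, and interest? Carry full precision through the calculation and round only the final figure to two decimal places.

C$735,626.94

Failure-to-file penalty: 5.5% × C$610,000.24 = C$33,550.01…
Failure-to-pay penalty = 2.5% × C$610,000.24 × 4 mo = C$61,000.02…
Interest: C$610,000.24 × ((1 + 0.0125)^4 − 1) = C$610,000.24 × 0.0509453… = C$31,076.6677…
Total = C$610,000.24 + C$94,550.0372 + C$31,076.6677… = C$735,626.94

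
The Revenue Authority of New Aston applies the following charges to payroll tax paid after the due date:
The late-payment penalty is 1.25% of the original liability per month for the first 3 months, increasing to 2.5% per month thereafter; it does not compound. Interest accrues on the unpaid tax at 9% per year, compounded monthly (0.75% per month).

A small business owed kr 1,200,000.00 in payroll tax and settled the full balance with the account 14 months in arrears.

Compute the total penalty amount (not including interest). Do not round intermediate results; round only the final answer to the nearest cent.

kr 375,000.00

Penalty, months 1–3: 3 × 1.25% × kr 1,200,000.00 = kr 45,000.00
Penalty, months 4–14: 11 × 2.5% × kr 1,200,000.00 = kr 330,000.00
Total penalty = kr 45,000.00 + kr 330,000.00 = kr 375,000.00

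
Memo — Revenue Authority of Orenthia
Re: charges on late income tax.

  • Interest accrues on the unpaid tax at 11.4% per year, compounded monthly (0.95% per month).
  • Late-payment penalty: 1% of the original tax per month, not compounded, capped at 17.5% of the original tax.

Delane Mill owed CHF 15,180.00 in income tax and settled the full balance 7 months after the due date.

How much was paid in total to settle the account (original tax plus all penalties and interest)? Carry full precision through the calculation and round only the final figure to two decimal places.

CHF 17,281.30

Penalty: 7 × 1% × CHF 15,180.00 = CHF 1,062.60 (below the 17.5% cap of CHF 2,656.50)
Interest: CHF 15,180.00 × ((1 + 0.0095)^7 − 1) = CHF 15,180.00 × 0.0684255… = CHF 1,038.6998…
Total = CHF 15,180.00 + CHF 1,062.6000 + CHF 1,038.6998… = CHF 17,281.30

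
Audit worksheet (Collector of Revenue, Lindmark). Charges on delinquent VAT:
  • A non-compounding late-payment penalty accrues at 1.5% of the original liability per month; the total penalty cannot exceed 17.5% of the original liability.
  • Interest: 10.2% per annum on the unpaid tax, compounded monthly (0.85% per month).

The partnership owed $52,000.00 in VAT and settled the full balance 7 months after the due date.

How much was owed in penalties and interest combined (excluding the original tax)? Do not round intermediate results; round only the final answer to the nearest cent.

$8,634.02

Penalty: 7 × 1.5% × $52,000.00 = $5,460.00 (below the 17.5% cap of $9,100.00)
Interest: $52,000.00 × ((1 + 0.0085)^7 − 1) = $52,000.00 × 0.0610389… = $3,174.0243…
Penalties + interest = $5,460.0000 + $3,174.0243… = $8,634.02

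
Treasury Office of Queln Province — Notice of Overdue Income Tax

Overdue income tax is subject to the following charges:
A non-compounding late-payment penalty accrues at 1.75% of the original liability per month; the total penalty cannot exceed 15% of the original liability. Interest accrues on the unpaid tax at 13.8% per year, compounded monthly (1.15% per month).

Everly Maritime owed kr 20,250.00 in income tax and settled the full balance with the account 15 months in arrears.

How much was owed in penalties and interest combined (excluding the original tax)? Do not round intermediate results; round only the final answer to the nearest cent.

Penalty (uncapped): 15 × 1.75% × kr 20,250.00 = kr 5,315.63…; cap = 15% × kr 20,250.00 = kr 3,037.50 → penalty = kr 3,037.50
Interest: kr 20,250.00 × ((1 + 0.0115)^15 − 1) = kr 20,250.00 × 0.1871027… = kr 3,788.8304…
Penalties + interest = kr 3,037.5000 + kr 3,788.8304… = kr 6,826.33

kr 6,826.33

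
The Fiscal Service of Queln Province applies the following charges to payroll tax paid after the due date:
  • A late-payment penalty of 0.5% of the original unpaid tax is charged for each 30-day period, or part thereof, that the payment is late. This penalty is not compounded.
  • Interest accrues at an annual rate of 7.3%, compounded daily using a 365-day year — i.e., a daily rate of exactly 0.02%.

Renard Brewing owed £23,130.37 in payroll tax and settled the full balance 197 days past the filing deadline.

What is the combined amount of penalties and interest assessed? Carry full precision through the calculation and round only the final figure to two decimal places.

£1,739.00

Penalty periods: ⌈197/30⌉ = 7; penalty = 7 × 0.5% × £23,130.37 = £809.56…
Interest: £23,130.37 × ((1 + 0.0002)^197 − 1) = £23,130.37 × 0.04018238… = £929.4333…
Penalties + interest = £809.5630… + £929.4333… = £1,739.00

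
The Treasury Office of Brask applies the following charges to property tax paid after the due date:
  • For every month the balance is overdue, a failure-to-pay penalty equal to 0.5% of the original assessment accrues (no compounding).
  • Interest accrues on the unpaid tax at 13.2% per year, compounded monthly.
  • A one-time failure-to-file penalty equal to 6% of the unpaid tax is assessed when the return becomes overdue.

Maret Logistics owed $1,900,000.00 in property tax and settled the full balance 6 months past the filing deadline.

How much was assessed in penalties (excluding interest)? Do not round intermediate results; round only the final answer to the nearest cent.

$171,000.00

Failure-to-file penalty: 6% × $1,900,000.00 = $114,000.00
Failure-to-pay penalty: 6 × 0.5% × $1,900,000.00 = $57,000.00
Total penalty = $114,000.00 + $57,000.00 = $171,000.00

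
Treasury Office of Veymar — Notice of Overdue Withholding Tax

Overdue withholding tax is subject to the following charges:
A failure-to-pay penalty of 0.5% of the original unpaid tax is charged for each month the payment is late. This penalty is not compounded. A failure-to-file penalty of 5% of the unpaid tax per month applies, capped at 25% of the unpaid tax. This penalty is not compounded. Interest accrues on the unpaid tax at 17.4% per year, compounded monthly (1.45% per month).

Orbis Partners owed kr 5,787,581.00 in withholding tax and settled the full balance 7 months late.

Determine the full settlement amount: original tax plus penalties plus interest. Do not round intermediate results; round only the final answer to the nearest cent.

kr 8,050,661.25

Failure-to-file: 7 × 5% × kr 5,787,581.00 = kr 2,025,653.35, capped at 25% × kr 5,787,581.00 = kr 1,446,895.25
Failure-to-pay penalty = 0.5% × kr 5,787,581.00 × 7 mo = kr 202,565.34…
Interest: kr 5,787,581.00 × ((1 + 0.0145)^7 − 1) = kr 5,787,581.00 × 0.1060235… = kr 613,619.6669…
Total = kr 5,787,581.00 + kr 1,649,460.5850 + kr 613,619.6669… = kr 8,050,661.25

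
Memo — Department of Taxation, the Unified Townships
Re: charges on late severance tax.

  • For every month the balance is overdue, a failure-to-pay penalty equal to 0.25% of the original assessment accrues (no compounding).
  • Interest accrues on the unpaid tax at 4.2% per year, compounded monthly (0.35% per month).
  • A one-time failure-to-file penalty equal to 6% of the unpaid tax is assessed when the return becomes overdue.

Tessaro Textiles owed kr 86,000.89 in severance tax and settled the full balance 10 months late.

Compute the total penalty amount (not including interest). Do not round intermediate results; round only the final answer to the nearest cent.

kr 7,310.08

Failure-to-file penalty: 6% × kr 86,000.89 = kr 5,160.05…
Failure-to-pay penalty = 0.25% × kr 86,000.89 × 10 mo = kr 2,150.02…
Total penalty = kr 5,160.05… + kr 2,150.02… = kr 7,310.08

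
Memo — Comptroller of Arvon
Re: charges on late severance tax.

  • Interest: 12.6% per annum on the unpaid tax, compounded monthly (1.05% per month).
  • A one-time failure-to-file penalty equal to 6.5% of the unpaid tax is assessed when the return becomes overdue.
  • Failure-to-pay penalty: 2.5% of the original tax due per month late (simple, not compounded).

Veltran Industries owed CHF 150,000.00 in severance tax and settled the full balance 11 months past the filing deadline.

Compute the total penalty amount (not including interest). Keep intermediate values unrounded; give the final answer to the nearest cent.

Failure-to-file penalty: 6.5% × CHF 150,000.00 = CHF 9,750.00
Failure-to-pay penalty: 11 × 2.5% × CHF 150,000.00 = CHF 41,250.00
Total penalty = CHF 9,750.00 + CHF 41,250.00 = CHF 51,000.00

CHF 51,000.00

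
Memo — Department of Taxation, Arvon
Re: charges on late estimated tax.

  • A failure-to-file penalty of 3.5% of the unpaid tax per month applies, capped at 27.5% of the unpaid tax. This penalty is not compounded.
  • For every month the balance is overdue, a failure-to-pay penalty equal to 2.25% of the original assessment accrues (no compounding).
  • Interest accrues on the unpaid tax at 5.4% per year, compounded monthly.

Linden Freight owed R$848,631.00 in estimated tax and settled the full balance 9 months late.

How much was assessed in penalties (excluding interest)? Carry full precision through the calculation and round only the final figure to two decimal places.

Failure-to-file: 9 × 3.5% × R$848,631.00 = R$267,318.77…, capped at 27.5% × R$848,631.00 = R$233,373.53…
Failure-to-pay penalty: 9 × 2.25% × R$848,631.00 = R$171,847.78…
Total penalty = R$233,373.53… + R$171,847.78… = R$405,221.30

R$405,221.30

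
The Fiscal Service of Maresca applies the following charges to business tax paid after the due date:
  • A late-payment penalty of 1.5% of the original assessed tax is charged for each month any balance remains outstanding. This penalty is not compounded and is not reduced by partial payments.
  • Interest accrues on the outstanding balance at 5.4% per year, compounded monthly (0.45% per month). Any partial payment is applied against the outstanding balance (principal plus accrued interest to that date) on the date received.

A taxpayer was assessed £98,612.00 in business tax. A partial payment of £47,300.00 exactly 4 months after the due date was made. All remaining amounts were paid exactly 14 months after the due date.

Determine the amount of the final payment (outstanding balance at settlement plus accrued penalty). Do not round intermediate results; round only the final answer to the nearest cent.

£76,245.98

Balance at month 4: £98,612.0000 × (1 + 0.0045)^4 = £100,399.0333…
After £47,300.00 payment: £100,399.0333… − £47,300.00 = £53,099.0333…
Balance at month 14: £53,099.0333… × (1 + 0.0045)^10 = £55,537.4616…
Penalty: 14 × 1.5% × £98,612.00 = £20,708.52
Final settlement = outstanding balance + penalty = £55,537.4616… + £20,708.52 = £76,245.98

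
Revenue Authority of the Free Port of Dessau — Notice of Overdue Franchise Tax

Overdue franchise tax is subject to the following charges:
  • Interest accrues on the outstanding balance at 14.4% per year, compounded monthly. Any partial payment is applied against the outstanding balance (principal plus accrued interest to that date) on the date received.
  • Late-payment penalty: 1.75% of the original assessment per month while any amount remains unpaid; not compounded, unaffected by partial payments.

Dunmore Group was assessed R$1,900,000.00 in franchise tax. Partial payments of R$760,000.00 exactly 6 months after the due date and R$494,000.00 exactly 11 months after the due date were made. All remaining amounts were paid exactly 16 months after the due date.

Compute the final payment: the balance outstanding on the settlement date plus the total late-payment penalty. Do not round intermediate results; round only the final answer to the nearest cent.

Monthly rate = 14.4% ÷ 12 = 1.2%
Balance at month 6: R$1,900,000.0000 × (1 + 0.012)^6 = R$2,040,970.2578…
After R$760,000.00 payment: R$2,040,970.2578… − R$760,000.00 = R$1,280,970.2578…
Balance at month 11: R$1,280,970.2578… × (1 + 0.012)^5 = R$1,359,695.3388…
After R$494,000.00 payment: R$1,359,695.3388… − R$494,000.00 = R$865,695.3388…
Balance at month 16: R$865,695.3388… × (1 + 0.012)^5 = R$918,898.7096…
Penalty: 16 × 1.75% × R$1,900,000.00 = R$532,000.00
Final settlement = outstanding balance + penalty = R$918,898.7096… + R$532,000.00 = R$1,450,898.71

R$1,450,898.71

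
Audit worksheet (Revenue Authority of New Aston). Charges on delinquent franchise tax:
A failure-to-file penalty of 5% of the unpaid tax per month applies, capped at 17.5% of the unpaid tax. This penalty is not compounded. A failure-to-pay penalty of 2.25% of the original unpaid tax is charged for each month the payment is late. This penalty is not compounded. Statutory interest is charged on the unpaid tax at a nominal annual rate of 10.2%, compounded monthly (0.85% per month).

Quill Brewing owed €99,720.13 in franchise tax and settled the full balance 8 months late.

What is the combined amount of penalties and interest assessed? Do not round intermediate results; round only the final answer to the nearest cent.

€42,386.81

Failure-to-file: 8 × 5% × €99,720.13 = €39,888.05…, capped at 17.5% × €99,720.13 = €17,451.02…
Failure-to-pay penalty: 8 × 2.25% × €99,720.13 = €17,949.62…
Interest: €99,720.13 × ((1 + 0.0085)^8 − 1) = €99,720.13 × 0.0700578… = €6,986.1688…
Penalties + interest = €35,400.6462… + €6,986.1688… = €42,386.81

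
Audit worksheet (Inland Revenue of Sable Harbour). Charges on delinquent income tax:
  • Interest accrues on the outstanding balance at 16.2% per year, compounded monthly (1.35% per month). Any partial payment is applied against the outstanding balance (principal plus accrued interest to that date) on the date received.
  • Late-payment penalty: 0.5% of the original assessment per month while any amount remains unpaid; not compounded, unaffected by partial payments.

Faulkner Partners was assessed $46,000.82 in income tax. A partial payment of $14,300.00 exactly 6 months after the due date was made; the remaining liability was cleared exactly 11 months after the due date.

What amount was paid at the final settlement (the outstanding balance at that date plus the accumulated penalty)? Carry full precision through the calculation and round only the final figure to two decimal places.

$40,550.61

Balance at month 6: $46,000.8200 × (1 + 0.0135)^6 = $49,854.9278…
After $14,300.00 payment: $49,854.9278… − $14,300.00 = $35,554.9278…
Balance at month 11: $35,554.9278… × (1 + 0.0135)^5 = $38,020.5650…
Penalty: 11 × 0.5% × $46,000.82 = $2,530.05…
Final settlement = outstanding balance + penalty = $38,020.5650… + $2,530.05… = $40,550.61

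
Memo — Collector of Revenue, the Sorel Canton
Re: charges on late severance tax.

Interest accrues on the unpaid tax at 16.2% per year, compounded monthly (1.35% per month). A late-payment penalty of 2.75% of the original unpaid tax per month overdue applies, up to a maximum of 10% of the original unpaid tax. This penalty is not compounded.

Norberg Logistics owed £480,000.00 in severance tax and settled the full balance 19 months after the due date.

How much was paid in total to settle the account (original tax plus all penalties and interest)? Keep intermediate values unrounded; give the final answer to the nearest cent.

Penalty (uncapped): 19 × 2.75% × £480,000.00 = £250,800.00; cap = 10% × £480,000.00 = £48,000.00 → penalty = £48,000.00
Interest: £480,000.00 × ((1 + 0.0135)^19 − 1) = £480,000.00 × 0.2901830… = £139,287.8292…
Total = £480,000.00 + £48,000.0000 + £139,287.8292… = £667,287.83

£667,287.83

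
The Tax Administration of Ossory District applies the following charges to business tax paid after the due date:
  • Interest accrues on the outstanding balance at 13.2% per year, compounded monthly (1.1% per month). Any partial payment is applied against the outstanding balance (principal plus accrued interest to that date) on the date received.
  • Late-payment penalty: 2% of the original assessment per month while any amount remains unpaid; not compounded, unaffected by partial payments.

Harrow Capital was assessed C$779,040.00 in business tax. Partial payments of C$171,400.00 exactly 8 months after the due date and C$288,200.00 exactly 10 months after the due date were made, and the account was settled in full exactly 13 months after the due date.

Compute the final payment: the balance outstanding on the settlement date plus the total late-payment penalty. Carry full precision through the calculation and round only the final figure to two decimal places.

C$621,798.28

Balance at month 8: C$779,040.0000 × (1 + 0.011)^8 = C$850,293.7795…
After C$171,400.00 payment: C$850,293.7795… − C$171,400.00 = C$678,893.7795…
Balance at month 10: C$678,893.7795… × (1 + 0.011)^2 = C$693,911.5888…
After C$288,200.00 payment: C$693,911.5888… − C$288,200.00 = C$405,711.5888…
Balance at month 13: C$405,711.5888… × (1 + 0.011)^3 = C$419,247.8846…
Penalty: 13 × 2% × C$779,040.00 = C$202,550.40
Final settlement = outstanding balance + penalty = C$419,247.8846… + C$202,550.40 = C$621,798.28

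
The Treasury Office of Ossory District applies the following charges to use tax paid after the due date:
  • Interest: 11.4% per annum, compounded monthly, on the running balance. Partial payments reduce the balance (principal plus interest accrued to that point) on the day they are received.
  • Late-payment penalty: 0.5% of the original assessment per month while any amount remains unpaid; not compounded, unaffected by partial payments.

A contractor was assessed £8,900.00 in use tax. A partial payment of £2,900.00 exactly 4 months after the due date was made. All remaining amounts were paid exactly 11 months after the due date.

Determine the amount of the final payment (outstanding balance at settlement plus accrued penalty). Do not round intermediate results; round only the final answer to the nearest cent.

£7,266.58

Monthly rate = 11.4% ÷ 12 = 0.95%
Balance at month 4: £8,900.0000 × (1 + 0.0095)^4 = £9,243.0499…
After £2,900.00 payment: £9,243.0499… − £2,900.00 = £6,343.0499…
Balance at month 11: £6,343.0499… × (1 + 0.0095)^7 = £6,777.0766…
Penalty: 11 × 0.5% × £8,900.00 = £489.50
Final settlement = outstanding balance + penalty = £6,777.0766… + £489.50 = £7,266.58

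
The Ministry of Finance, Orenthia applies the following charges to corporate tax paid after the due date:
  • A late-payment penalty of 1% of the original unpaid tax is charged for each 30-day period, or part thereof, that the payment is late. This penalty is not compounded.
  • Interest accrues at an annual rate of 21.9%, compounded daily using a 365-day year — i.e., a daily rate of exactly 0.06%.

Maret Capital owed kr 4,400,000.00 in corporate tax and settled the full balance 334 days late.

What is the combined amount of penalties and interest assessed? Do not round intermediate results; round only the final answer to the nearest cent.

kr 1,503,999.15

Penalty periods: ⌈334/30⌉ = 12; penalty = 12 × 1% × kr 4,400,000.00 = kr 528,000.00
Interest: kr 4,400,000.00 × ((1 + 0.0006)^334 − 1) = kr 4,400,000.00 × 0.22181799… = kr 975,999.1492…
Penalties + interest = kr 528,000.0000 + kr 975,999.1492… = kr 1,503,999.15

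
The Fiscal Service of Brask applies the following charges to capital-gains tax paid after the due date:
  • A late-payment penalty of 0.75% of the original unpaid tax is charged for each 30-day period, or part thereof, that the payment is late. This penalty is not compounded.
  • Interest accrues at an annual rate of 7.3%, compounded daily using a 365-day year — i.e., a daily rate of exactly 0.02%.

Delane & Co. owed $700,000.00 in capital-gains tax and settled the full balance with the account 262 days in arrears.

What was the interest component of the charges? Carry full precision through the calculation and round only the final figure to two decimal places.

Interest: $700,000.00 × ((1 + 0.0002)^262 − 1) = $700,000.00 × 0.05379166… = $37,654.1592…

$37,654.16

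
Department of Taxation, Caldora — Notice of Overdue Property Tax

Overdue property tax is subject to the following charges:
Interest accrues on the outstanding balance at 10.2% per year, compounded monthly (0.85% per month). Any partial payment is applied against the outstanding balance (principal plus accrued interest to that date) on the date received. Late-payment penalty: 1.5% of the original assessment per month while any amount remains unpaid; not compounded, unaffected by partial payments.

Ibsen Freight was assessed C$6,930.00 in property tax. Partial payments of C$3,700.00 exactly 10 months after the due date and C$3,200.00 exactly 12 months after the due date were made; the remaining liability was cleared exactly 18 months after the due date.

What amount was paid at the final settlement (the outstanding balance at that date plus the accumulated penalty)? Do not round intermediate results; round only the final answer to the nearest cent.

C$2,615.66

Balance at month 10: C$6,930.0000 × (1 + 0.0085)^10 = C$7,542.0995…
After C$3,700.00 payment: C$7,542.0995… − C$3,700.00 = C$3,842.0995…
Balance at month 12: C$3,842.0995… × (1 + 0.0085)^2 = C$3,907.6928…
After C$3,200.00 payment: C$3,907.6928… − C$3,200.00 = C$707.6928…
Balance at month 18: C$707.6928… × (1 + 0.0085)^6 = C$744.5609…
Penalty: 18 × 1.5% × C$6,930.00 = C$1,871.10
Final settlement = outstanding balance + penalty = C$744.5609… + C$1,871.10 = C$2,615.66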